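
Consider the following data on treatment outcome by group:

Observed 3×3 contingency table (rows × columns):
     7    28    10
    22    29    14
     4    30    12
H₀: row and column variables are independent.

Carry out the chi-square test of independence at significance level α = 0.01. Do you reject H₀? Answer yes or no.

reject H₀: no

Row totals [45, 65, 46], col totals [33, 87, 36], n=156
χ² = (7−9.52)²/9.52 + (28−25.10)²/25.10 + (10−10.38)²/10.38 + (22−13.75)²/13.75 + (29−36.25)²/36.25 + (14−15.00)²/15.00 + (4−9.73)²/9.73 + (30−25.65)²/25.65 + (12−10.62)²/10.62 = 11.7756
df = 4
p-value (upper-tail) = 0.01910
At α=0.01: p ≥ α → fail to reject H₀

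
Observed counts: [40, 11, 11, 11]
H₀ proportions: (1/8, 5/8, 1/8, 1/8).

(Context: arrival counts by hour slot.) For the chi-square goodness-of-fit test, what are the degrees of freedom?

degrees of freedom = 3

df = k − 1 = 4 − 1 = 3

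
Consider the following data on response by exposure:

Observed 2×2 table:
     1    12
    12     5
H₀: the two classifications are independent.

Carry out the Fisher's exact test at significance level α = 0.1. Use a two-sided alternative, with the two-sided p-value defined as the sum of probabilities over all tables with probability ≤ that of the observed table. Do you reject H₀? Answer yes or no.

Margins: r₁=13, r₂=17, c₁=13, c₂=17, n=30
p_obs = C(13,1)·C(17,12)/C(30,13); sum pmf over tables with pmf ≤ p_obs
p-value (two-sided) = 0.00078
At α=0.1: p < α → reject H₀

reject H₀: yes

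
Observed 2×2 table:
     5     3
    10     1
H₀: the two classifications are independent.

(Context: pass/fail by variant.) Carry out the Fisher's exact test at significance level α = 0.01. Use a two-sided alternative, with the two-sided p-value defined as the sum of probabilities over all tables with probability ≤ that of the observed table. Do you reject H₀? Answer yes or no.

reject H₀: no

Margins: r₁=8, r₂=11, c₁=15, c₂=4, n=19
p_obs = C(8,5)·C(11,10)/C(19,15); sum pmf over tables with pmf ≤ p_obs
p-value (two-sided) = 0.26213
At α=0.01: p ≥ α → fail to reject H₀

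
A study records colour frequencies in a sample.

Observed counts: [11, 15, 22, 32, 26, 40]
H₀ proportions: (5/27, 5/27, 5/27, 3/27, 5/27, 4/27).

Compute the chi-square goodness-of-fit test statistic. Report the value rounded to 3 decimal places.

n = 146; E_i = n·p_i = [27.04, 27.04, 27.04, 16.22, 27.04, 21.63]
χ² = (11−27.04)²/27.04 + (15−27.04)²/27.04 + (22−27.04)²/27.04 + (32−16.22)²/16.22 + (26−27.04)²/27.04 + (40−21.63)²/21.63 = 46.7973
df = 5

test statistic = 46.797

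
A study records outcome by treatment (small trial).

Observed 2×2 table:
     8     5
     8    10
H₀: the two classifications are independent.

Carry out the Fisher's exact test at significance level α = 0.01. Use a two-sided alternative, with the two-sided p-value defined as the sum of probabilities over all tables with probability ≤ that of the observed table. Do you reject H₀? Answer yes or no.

Margins: r₁=13, r₂=18, c₁=16, c₂=15, n=31
p_obs = C(13,8)·C(18,8)/C(31,16); sum pmf over tables with pmf ≤ p_obs
p-value (two-sided) = 0.47255
At α=0.01: p ≥ α → fail to reject H₀

reject H₀: no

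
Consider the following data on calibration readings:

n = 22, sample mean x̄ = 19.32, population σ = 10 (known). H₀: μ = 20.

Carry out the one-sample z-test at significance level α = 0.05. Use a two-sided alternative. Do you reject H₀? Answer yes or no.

reject H₀: no

SE = σ/√n = 10/√22 = 2.1320
z = (x̄−μ₀)/SE = (19.32−20)/2.1320 = -0.3189
p-value (two-sided) = 0.74977
At α=0.05: p ≥ α → fail to reject H₀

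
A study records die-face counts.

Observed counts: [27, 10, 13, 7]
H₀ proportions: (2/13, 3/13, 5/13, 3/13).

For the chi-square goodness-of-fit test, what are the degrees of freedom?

degrees of freedom = 3

df = k − 1 = 4 − 1 = 3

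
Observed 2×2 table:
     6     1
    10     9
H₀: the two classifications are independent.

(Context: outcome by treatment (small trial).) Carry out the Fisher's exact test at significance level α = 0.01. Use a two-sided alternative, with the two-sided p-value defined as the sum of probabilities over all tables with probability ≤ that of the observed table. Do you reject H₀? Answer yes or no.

reject H₀: no

Margins: r₁=7, r₂=19, c₁=16, c₂=10, n=26
p_obs = C(7,6)·C(19,10)/C(26,16); sum pmf over tables with pmf ≤ p_obs
p-value (two-sided) = 0.19039
At α=0.01: p ≥ α → fail to reject H₀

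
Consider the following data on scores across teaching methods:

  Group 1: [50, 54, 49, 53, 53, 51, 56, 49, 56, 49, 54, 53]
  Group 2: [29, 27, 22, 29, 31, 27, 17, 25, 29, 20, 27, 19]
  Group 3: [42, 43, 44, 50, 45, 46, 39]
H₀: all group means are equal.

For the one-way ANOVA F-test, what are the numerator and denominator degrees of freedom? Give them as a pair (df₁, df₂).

k = 3 groups, N = 31 total
df = (k−1, N−k) = (3−1, 31−3) = (2, 28)

degrees of freedom = [2, 28]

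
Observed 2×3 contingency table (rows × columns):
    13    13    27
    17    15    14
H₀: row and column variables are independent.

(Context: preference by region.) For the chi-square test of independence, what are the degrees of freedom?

df = (r−1)(c−1) = (2−1)·(3−1) = 2

degrees of freedom = 2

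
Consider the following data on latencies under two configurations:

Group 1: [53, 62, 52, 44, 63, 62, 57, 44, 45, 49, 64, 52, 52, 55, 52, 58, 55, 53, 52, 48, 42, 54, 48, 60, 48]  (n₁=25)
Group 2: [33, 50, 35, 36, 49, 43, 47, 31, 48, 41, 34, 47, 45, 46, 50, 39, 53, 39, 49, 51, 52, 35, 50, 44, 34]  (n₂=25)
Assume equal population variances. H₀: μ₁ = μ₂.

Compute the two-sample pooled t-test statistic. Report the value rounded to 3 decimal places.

test statistic = 5.224

x̄₁=52.960, s₁=6.208, n₁=25
x̄₂=43.240, s₂=6.930, n₂=25
s_p² = [24·6.208² + 24·6.930²]/48 = 43.2817
SE = √(s_p²·(1/25+1/25)) = 1.8608
t = (52.960−43.240)/1.8608 = 5.2236
df = 48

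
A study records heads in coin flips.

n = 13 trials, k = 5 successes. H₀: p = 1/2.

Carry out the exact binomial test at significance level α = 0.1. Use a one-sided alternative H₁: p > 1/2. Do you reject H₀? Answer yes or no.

Exact binomial: n=13, k=5, p₀=1/2=0.5000
P(X≥5) from Σ C(n,i)·p₀^i·(1−p₀)^(n−i)
p-value (one-sided, H₁ greater) = 0.86658
At α=0.1: p ≥ α → fail to reject H₀

reject H₀: no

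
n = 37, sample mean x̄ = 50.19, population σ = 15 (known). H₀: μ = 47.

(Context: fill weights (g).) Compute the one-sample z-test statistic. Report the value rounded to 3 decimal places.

SE = σ/√n = 15/√37 = 2.4660
z = (x̄−μ₀)/SE = (50.19−47)/2.4660 = 1.2936

test statistic = 1.294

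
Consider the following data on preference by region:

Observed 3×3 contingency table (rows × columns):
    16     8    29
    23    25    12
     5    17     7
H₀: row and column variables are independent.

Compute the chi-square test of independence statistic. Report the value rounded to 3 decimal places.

test statistic = 25.180

Row totals [53, 60, 29], col totals [44, 50, 48], n=142
χ² = (16−16.42)²/16.42 + (8−18.66)²/18.66 + (29−17.92)²/17.92 + (23−18.59)²/18.59 + (25−21.13)²/21.13 + (12−20.28)²/20.28 + (5−8.99)²/8.99 + (17−10.21)²/10.21 + (7−9.80)²/9.80 = 25.1803
df = 4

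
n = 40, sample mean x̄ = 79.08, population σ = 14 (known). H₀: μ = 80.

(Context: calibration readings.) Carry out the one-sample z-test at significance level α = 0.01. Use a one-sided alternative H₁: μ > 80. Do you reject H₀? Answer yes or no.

reject H₀: no

SE = σ/√n = 14/√40 = 2.2136
z = (x̄−μ₀)/SE = (79.08−80)/2.2136 = -0.4156
p-value (one-sided, H₁ greater) = 0.66115
At α=0.01: p ≥ α → fail to reject H₀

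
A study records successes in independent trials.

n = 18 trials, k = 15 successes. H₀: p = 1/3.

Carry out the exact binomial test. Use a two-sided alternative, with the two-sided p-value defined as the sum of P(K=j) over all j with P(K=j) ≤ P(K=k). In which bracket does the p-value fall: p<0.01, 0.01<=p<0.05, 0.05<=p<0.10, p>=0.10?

Exact binomial: n=18, k=15, p₀=1/3=0.3333
P(X=j) = C(n,j)·p₀^j·(1−p₀)^(n−j); p = Σ P(X=j) over j with P(X=j) ≤ P(X=15)
p-value (two-sided) = 0.00002
→ bracket: p<0.01

p-value bracket: p<0.01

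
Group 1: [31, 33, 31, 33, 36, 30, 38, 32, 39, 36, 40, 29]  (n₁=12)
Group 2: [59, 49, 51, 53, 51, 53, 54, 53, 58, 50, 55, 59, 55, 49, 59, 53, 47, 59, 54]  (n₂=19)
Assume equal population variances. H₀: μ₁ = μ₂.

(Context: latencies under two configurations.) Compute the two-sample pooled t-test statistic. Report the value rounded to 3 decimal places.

x̄₁=34.000, s₁=3.693, n₁=12
x̄₂=53.737, s₂=3.754, n₂=19
s_p² = [11·3.693² + 18·3.754²]/29 = 13.9201
SE = √(s_p²·(1/12+1/19)) = 1.3757
t = (34.000−53.737)/1.3757 = -14.3464
df = 29

test statistic = -14.346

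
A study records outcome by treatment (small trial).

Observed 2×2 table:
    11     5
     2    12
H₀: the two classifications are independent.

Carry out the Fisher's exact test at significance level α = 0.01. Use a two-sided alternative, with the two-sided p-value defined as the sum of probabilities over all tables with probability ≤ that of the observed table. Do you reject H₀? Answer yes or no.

reject H₀: yes

Margins: r₁=16, r₂=14, c₁=13, c₂=17, n=30
p_obs = C(16,11)·C(14,2)/C(30,13); sum pmf over tables with pmf ≤ p_obs
p-value (two-sided) = 0.00391
At α=0.01: p < α → reject H₀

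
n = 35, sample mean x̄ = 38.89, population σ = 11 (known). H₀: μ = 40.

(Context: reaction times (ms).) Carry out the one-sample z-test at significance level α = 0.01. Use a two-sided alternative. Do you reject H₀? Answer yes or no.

SE = σ/√n = 11/√35 = 1.8593
z = (x̄−μ₀)/SE = (38.89−40)/1.8593 = -0.5970
p-value (two-sided) = 0.55052
At α=0.01: p ≥ α → fail to reject H₀

reject H₀: no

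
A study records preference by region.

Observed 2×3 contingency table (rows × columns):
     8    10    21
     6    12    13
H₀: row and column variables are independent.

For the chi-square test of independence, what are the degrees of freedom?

degrees of freedom = 2

df = (r−1)(c−1) = (2−1)·(3−1) = 2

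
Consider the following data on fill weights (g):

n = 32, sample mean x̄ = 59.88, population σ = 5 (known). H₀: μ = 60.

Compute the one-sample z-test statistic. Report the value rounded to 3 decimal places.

SE = σ/√n = 5/√32 = 0.8839
z = (x̄−μ₀)/SE = (59.88−60)/0.8839 = -0.1358

test statistic = -0.136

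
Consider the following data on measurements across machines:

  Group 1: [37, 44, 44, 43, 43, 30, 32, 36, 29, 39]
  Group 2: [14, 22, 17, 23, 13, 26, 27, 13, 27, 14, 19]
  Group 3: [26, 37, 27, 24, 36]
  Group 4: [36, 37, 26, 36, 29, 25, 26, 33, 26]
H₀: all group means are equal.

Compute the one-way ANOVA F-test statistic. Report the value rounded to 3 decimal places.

Group means [37.70, 19.55, 30.00, 30.44], grand mean 29.029
SSB = Σnᵢ(x̄ᵢ−x̄)² = 1763.922; SSW = ΣΣ(x−x̄ᵢ)² = 981.049
MSB = 1763.922/3 = 587.9740; MSW = 981.049/31 = 31.6468
F = MSB/MSW = 18.5793
df = (3, 31)

test statistic = 18.579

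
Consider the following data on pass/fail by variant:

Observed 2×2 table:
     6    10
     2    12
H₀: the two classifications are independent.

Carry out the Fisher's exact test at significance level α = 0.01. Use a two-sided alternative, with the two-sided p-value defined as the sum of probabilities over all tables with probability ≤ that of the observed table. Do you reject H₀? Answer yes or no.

Margins: r₁=16, r₂=14, c₁=8, c₂=22, n=30
p_obs = C(16,6)·C(14,2)/C(30,8); sum pmf over tables with pmf ≤ p_obs
p-value (two-sided) = 0.22553
At α=0.01: p ≥ α → fail to reject H₀

reject H₀: no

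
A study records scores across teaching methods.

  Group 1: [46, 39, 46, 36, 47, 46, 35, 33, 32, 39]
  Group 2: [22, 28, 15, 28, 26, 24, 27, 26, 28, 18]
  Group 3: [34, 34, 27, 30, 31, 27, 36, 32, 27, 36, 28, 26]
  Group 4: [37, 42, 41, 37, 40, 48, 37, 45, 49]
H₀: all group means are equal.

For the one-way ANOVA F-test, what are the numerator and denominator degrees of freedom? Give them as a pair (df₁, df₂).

degrees of freedom = [3, 37]

k = 4 groups, N = 41 total
df = (k−1, N−k) = (4−1, 41−4) = (3, 37)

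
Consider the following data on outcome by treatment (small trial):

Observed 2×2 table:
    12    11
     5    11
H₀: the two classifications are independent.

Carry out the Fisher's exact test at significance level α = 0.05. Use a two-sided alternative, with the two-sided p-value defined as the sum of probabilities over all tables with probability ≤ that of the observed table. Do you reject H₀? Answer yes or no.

reject H₀: no

Margins: r₁=23, r₂=16, c₁=17, c₂=22, n=39
p_obs = C(23,12)·C(16,5)/C(39,17); sum pmf over tables with pmf ≤ p_obs
p-value (two-sided) = 0.32513
At α=0.05: p ≥ α → fail to reject H₀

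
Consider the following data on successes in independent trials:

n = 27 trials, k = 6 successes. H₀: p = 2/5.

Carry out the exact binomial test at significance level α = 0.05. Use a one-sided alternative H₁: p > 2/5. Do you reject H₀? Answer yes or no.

reject H₀: no

Exact binomial: n=27, k=6, p₀=2/5=0.4000
P(X≥6) from Σ C(n,i)·p₀^i·(1−p₀)^(n−i)
p-value (one-sided, H₁ greater) = 0.98450
At α=0.05: p ≥ α → fail to reject H₀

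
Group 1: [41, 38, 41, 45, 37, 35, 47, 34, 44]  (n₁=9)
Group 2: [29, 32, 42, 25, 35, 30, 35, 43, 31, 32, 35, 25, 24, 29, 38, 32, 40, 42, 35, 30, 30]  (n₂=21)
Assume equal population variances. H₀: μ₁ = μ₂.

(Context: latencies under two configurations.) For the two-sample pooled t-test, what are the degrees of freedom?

df = n₁ + n₂ − 2 = 9 + 21 − 2 = 28

degrees of freedom = 28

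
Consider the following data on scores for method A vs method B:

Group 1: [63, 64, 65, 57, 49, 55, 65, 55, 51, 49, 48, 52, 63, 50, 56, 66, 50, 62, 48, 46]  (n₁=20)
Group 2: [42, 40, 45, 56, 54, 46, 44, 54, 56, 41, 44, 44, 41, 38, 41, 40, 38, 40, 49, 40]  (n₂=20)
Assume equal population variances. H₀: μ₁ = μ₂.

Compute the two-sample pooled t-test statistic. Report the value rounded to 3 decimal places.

x̄₁=55.700, s₁=6.883, n₁=20
x̄₂=44.650, s₂=5.967, n₂=20
s_p² = [19·6.883² + 19·5.967²]/38 = 41.4934
SE = √(s_p²·(1/20+1/20)) = 2.0370
t = (55.700−44.650)/2.0370 = 5.4247
df = 38

test statistic = 5.425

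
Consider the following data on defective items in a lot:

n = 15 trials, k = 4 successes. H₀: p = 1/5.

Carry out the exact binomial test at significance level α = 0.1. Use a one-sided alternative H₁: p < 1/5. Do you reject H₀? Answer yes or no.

reject H₀: no

Exact binomial: n=15, k=4, p₀=1/5=0.2000
P(X≤4) from Σ C(n,i)·p₀^i·(1−p₀)^(n−i)
p-value (one-sided, H₁ less) = 0.83577
At α=0.1: p ≥ α → fail to reject H₀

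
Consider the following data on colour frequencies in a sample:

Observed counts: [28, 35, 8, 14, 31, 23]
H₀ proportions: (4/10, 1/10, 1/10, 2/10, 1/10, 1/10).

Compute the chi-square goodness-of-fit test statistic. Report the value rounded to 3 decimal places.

n = 139; E_i = n·p_i = [55.60, 13.90, 13.90, 27.80, 13.90, 13.90]
χ² = (28−55.60)²/55.60 + (35−13.90)²/13.90 + (8−13.90)²/13.90 + (14−27.80)²/27.80 + (31−13.90)²/13.90 + (23−13.90)²/13.90 = 82.0791
df = 5

test statistic = 82.079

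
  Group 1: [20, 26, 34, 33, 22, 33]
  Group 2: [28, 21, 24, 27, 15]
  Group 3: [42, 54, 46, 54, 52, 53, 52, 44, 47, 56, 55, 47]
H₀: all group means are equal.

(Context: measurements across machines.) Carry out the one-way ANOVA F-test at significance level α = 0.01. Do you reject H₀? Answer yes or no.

Group means [28.00, 23.00, 50.17], grand mean 38.478
SSB = Σnᵢ(x̄ᵢ−x̄)² = 3496.072; SSW = ΣΣ(x−x̄ᵢ)² = 543.667
MSB = 3496.072/2 = 1748.0362; MSW = 543.667/20 = 27.1833
F = MSB/MSW = 64.3054
df = (2, 20)
p-value (upper-tail) = 0.00000
At α=0.01: p < α → reject H₀

reject H₀: yes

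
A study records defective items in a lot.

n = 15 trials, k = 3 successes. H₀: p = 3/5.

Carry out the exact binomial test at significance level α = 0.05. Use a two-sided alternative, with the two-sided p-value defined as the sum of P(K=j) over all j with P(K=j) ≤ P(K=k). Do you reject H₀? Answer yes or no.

reject H₀: yes

Exact binomial: n=15, k=3, p₀=3/5=0.6000
P(X=j) = C(n,j)·p₀^j·(1−p₀)^(n−j); p = Σ P(X=j) over j with P(X=j) ≤ P(X=3)
p-value (two-sided) = 0.00240
At α=0.05: p < α → reject H₀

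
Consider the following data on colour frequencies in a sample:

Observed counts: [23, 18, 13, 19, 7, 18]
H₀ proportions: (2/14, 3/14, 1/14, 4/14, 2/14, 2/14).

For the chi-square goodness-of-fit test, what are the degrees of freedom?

df = k − 1 = 6 − 1 = 5

degrees of freedom = 5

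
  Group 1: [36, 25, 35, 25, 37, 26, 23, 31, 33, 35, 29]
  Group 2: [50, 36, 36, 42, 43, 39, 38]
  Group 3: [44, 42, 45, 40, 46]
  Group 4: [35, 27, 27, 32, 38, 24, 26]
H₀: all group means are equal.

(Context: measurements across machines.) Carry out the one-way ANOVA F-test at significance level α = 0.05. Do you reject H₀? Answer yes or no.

Group means [30.45, 40.57, 43.40, 29.86], grand mean 34.833
SSB = Σnᵢ(x̄ᵢ−x̄)² = 981.668; SSW = ΣΣ(x−x̄ᵢ)² = 592.499
MSB = 981.668/3 = 327.2227; MSW = 592.499/26 = 22.7884
F = MSB/MSW = 14.3592
df = (3, 26)
p-value (upper-tail) = 0.00001
At α=0.05: p < α → reject H₀

reject H₀: yes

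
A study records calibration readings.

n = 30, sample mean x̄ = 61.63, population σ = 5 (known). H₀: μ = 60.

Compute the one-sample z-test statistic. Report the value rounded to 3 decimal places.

test statistic = 1.786

SE = σ/√n = 5/√30 = 0.9129
z = (x̄−μ₀)/SE = (61.63−60)/0.9129 = 1.7856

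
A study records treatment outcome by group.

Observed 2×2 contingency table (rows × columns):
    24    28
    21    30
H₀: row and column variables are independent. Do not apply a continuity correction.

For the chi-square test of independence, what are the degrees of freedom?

degrees of freedom = 1

df = (r−1)(c−1) = (2−1)·(2−1) = 1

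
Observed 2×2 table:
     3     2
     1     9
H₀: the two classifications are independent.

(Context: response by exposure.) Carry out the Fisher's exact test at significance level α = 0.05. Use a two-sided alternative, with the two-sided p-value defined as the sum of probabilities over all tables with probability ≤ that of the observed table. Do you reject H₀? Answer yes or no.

reject H₀: no

Margins: r₁=5, r₂=10, c₁=4, c₂=11, n=15
p_obs = C(5,3)·C(10,1)/C(15,4); sum pmf over tables with pmf ≤ p_obs
p-value (two-sided) = 0.07692
At α=0.05: p ≥ α → fail to reject H₀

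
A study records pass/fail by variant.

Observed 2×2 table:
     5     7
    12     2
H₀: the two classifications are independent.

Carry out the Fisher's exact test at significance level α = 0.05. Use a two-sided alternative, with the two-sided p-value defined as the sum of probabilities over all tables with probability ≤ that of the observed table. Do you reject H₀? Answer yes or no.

Margins: r₁=12, r₂=14, c₁=17, c₂=9, n=26
p_obs = C(12,5)·C(14,12)/C(26,17); sum pmf over tables with pmf ≤ p_obs
p-value (two-sided) = 0.03753
At α=0.05: p < α → reject H₀

reject H₀: yes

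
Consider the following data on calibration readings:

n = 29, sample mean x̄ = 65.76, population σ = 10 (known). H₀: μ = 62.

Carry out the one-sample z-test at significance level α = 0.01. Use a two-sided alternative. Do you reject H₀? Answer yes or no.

SE = σ/√n = 10/√29 = 1.8570
z = (x̄−μ₀)/SE = (65.76−62)/1.8570 = 2.0248
p-value (two-sided) = 0.04289
At α=0.01: p ≥ α → fail to reject H₀

reject H₀: no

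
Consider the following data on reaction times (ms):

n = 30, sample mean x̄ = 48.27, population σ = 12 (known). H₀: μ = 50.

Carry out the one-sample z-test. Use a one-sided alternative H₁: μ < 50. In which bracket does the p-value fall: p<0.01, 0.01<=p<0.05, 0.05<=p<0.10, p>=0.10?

p-value bracket: p>=0.10

SE = σ/√n = 12/√30 = 2.1909
z = (x̄−μ₀)/SE = (48.27−50)/2.1909 = -0.7896
p-value (one-sided, H₁ less) = 0.21487
→ bracket: p>=0.10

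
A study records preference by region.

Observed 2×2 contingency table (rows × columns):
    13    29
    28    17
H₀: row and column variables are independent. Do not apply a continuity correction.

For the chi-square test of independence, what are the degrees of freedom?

df = (r−1)(c−1) = (2−1)·(2−1) = 1

degrees of freedom = 1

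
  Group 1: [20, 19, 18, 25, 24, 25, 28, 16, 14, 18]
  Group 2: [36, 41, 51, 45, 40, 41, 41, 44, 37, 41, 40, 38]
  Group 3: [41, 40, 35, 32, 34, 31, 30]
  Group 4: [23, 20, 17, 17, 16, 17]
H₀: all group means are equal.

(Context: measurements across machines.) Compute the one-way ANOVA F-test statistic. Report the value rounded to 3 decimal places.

test statistic = 68.099

Group means [20.70, 41.25, 34.71, 18.33], grand mean 30.143
SSB = Σnᵢ(x̄ᵢ−x̄)² = 3355.174; SSW = ΣΣ(x−x̄ᵢ)² = 509.112
MSB = 3355.174/3 = 1118.3913; MSW = 509.112/31 = 16.4230
F = MSB/MSW = 68.0992
df = (3, 31)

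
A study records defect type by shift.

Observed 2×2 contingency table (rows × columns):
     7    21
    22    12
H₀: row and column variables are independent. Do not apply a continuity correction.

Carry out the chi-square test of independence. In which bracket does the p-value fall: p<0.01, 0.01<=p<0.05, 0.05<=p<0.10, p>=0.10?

p-value bracket: p<0.01

Row totals [28, 34], col totals [29, 33], n=62
χ² = (7−13.10)²/13.10 + (21−14.90)²/14.90 + (22−15.90)²/15.90 + (12−18.10)²/18.10 = 9.7236
df = 1
p-value (upper-tail) = 0.00182
→ bracket: p<0.01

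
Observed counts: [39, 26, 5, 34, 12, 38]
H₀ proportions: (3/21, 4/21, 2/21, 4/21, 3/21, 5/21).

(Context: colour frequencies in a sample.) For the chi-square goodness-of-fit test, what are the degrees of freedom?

degrees of freedom = 5

df = k − 1 = 6 − 1 = 5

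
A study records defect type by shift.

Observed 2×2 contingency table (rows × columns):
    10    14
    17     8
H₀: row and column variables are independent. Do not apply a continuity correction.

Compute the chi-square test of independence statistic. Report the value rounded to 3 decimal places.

test statistic = 3.432

Row totals [24, 25], col totals [27, 22], n=49
χ² = (10−13.22)²/13.22 + (14−10.78)²/10.78 + (17−13.78)²/13.78 + (8−11.22)²/11.22 = 3.4322
df = 1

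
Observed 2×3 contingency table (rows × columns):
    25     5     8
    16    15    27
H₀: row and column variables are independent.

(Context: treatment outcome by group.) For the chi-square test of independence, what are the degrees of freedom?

df = (r−1)(c−1) = (2−1)·(3−1) = 2

degrees of freedom = 2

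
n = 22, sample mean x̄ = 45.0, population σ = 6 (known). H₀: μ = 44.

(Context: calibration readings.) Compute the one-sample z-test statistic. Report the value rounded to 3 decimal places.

SE = σ/√n = 6/√22 = 1.2792
z = (x̄−μ₀)/SE = (45.0−44)/1.2792 = 0.7817

test statistic = 0.782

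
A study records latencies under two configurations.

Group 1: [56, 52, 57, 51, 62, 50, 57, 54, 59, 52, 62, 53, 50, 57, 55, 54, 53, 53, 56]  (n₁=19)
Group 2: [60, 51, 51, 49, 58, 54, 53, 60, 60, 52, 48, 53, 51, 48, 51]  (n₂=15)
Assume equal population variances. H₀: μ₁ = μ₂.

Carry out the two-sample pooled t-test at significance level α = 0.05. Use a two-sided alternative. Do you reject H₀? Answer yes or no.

x̄₁=54.895, s₁=3.542, n₁=19
x̄₂=53.267, s₂=4.267, n₂=15
s_p² = [18·3.542² + 14·4.267²]/32 = 15.0226
SE = √(s_p²·(1/19+1/15)) = 1.3387
t = (54.895−53.267)/1.3387 = 1.2161
df = 32
p-value (two-sided) = 0.23283
At α=0.05: p ≥ α → fail to reject H₀

reject H₀: no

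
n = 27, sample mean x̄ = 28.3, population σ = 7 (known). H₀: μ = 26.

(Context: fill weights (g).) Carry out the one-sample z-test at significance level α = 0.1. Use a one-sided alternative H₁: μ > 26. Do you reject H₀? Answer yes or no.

reject H₀: yes

SE = σ/√n = 7/√27 = 1.3472
z = (x̄−μ₀)/SE = (28.3−26)/1.3472 = 1.7073
p-value (one-sided, H₁ greater) = 0.04388
At α=0.1: p < α → reject H₀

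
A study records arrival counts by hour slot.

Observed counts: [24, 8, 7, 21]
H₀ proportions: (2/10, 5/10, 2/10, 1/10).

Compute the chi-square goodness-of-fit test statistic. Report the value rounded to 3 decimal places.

test statistic = 67.717

n = 60; E_i = n·p_i = [12.00, 30.00, 12.00, 6.00]
χ² = (24−12.00)²/12.00 + (8−30.00)²/30.00 + (7−12.00)²/12.00 + (21−6.00)²/6.00 = 67.7167
df = 3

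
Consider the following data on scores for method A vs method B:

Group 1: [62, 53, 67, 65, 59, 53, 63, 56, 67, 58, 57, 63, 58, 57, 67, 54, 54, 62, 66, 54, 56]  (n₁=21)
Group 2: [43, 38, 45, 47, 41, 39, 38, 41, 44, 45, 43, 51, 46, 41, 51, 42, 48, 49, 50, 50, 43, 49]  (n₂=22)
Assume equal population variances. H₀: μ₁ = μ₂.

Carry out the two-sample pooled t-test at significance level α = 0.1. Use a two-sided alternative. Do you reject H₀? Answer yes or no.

reject H₀: yes

x̄₁=59.571, s₁=4.976, n₁=21
x̄₂=44.727, s₂=4.200, n₂=22
s_p² = [20·4.976² + 21·4.200²]/41 = 21.1099
SE = √(s_p²·(1/21+1/22)) = 1.4017
t = (59.571−44.727)/1.4017 = 10.5901
df = 41
p-value (two-sided) = 0.00000
At α=0.1: p < α → reject H₀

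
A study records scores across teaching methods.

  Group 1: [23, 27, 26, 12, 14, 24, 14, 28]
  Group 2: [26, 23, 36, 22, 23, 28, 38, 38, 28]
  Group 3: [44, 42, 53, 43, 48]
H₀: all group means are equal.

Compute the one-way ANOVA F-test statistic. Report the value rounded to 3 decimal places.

test statistic = 25.291

Group means [21.00, 29.11, 46.00], grand mean 30.000
SSB = Σnᵢ(x̄ᵢ−x̄)² = 1935.111; SSW = ΣΣ(x−x̄ᵢ)² = 726.889
MSB = 1935.111/2 = 967.5556; MSW = 726.889/19 = 38.2573
F = MSB/MSW = 25.2907
df = (2, 19)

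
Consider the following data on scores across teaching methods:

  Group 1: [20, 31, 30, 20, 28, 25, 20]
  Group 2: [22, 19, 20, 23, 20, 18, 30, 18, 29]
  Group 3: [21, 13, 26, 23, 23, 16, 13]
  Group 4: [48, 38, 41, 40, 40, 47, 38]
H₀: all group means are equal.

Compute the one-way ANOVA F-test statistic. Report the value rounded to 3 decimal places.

test statistic = 32.821

Group means [24.86, 22.11, 19.29, 41.71], grand mean 26.667
SSB = Σnᵢ(x̄ᵢ−x̄)² = 2176.063; SSW = ΣΣ(x−x̄ᵢ)² = 574.603
MSB = 2176.063/3 = 725.3545; MSW = 574.603/26 = 22.1001
F = MSB/MSW = 32.8213
df = (3, 26)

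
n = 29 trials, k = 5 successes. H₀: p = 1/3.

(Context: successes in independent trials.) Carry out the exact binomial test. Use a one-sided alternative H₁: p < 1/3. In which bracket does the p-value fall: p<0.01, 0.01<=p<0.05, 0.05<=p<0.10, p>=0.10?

p-value bracket: 0.01<=p<0.05

Exact binomial: n=29, k=5, p₀=1/3=0.3333
P(X≤5) from Σ C(n,i)·p₀^i·(1−p₀)^(n−i)
p-value (one-sided, H₁ less) = 0.04513
→ bracket: 0.01<=p<0.05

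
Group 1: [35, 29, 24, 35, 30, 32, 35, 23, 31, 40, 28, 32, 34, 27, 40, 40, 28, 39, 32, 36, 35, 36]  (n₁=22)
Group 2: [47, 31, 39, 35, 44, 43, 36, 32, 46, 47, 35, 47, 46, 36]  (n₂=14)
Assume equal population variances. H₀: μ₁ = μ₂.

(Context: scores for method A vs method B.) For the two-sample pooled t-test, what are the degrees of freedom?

df = n₁ + n₂ − 2 = 22 + 14 − 2 = 34

degrees of freedom = 34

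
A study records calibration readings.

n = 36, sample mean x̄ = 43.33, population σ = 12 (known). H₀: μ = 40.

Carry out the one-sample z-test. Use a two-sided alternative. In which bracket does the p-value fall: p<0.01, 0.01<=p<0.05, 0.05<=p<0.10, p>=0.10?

p-value bracket: 0.05<=p<0.10

SE = σ/√n = 12/√36 = 2.0000
z = (x̄−μ₀)/SE = (43.33−40)/2.0000 = 1.6650
p-value (two-sided) = 0.09591
→ bracket: 0.05<=p<0.10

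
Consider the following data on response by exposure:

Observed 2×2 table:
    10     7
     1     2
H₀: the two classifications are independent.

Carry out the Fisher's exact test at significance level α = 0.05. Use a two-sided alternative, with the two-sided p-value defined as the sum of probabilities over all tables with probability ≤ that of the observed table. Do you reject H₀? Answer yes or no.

Margins: r₁=17, r₂=3, c₁=11, c₂=9, n=20
p_obs = C(17,10)·C(3,1)/C(20,11); sum pmf over tables with pmf ≤ p_obs
p-value (two-sided) = 0.56579
At α=0.05: p ≥ α → fail to reject H₀

reject H₀: no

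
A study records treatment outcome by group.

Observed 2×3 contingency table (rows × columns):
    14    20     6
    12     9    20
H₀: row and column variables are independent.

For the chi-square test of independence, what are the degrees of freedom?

degrees of freedom = 2

df = (r−1)(c−1) = (2−1)·(3−1) = 2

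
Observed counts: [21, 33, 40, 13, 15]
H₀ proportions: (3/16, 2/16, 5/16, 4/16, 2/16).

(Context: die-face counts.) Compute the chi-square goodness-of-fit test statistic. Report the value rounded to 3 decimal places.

test statistic = 30.951

n = 122; E_i = n·p_i = [22.88, 15.25, 38.12, 30.50, 15.25]
χ² = (21−22.88)²/22.88 + (33−15.25)²/15.25 + (40−38.12)²/38.12 + (13−30.50)²/30.50 + (15−15.25)²/15.25 = 30.9508
df = 4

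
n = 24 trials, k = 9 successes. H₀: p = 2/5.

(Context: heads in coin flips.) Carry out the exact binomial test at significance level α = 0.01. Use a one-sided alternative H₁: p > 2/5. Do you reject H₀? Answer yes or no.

Exact binomial: n=24, k=9, p₀=2/5=0.4000
P(X≥9) from Σ C(n,i)·p₀^i·(1−p₀)^(n−i)
p-value (one-sided, H₁ greater) = 0.67208
At α=0.01: p ≥ α → fail to reject H₀

reject H₀: no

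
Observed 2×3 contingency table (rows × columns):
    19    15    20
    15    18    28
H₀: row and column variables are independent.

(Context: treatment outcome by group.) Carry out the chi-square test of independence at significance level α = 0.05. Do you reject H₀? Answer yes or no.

reject H₀: no

Row totals [54, 61], col totals [34, 33, 48], n=115
χ² = (19−15.97)²/15.97 + (15−15.50)²/15.50 + (20−22.54)²/22.54 + (15−18.03)²/18.03 + (18−17.50)²/17.50 + (28−25.46)²/25.46 = 1.6567
df = 2
p-value (upper-tail) = 0.43677
At α=0.05: p ≥ α → fail to reject H₀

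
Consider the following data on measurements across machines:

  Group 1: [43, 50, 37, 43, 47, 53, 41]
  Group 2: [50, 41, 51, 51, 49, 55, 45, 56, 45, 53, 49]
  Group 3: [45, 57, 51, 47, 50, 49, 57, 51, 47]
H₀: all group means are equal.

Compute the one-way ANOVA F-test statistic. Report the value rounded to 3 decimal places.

test statistic = 3.161

Group means [44.86, 49.55, 50.44], grand mean 48.630
SSB = Σnᵢ(x̄ᵢ−x̄)² = 138.490; SSW = ΣΣ(x−x̄ᵢ)² = 525.807
MSB = 138.490/2 = 69.2448; MSW = 525.807/24 = 21.9086
F = MSB/MSW = 3.1606
df = (2, 24)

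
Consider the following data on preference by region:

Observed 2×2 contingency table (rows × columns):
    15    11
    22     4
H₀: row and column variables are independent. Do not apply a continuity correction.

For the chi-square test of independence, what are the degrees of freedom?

degrees of freedom = 1

df = (r−1)(c−1) = (2−1)·(2−1) = 1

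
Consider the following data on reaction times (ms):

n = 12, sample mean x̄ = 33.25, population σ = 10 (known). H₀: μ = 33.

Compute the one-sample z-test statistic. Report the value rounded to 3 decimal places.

SE = σ/√n = 10/√12 = 2.8868
z = (x̄−μ₀)/SE = (33.25−33)/2.8868 = 0.0866

test statistic = 0.087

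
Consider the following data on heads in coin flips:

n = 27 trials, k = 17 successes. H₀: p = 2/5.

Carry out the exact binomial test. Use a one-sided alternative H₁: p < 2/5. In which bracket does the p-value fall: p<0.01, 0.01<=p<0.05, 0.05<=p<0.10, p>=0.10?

p-value bracket: p>=0.10

Exact binomial: n=27, k=17, p₀=2/5=0.4000
P(X≤17) from Σ C(n,i)·p₀^i·(1−p₀)^(n−i)
p-value (one-sided, H₁ less) = 0.99538
→ bracket: p>=0.10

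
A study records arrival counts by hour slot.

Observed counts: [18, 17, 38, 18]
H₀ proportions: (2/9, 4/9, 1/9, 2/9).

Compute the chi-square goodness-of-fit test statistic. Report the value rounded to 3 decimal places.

test statistic = 91.003

n = 91; E_i = n·p_i = [20.22, 40.44, 10.11, 20.22]
χ² = (18−20.22)²/20.22 + (17−40.44)²/40.44 + (38−10.11)²/10.11 + (18−20.22)²/20.22 = 91.0027
df = 3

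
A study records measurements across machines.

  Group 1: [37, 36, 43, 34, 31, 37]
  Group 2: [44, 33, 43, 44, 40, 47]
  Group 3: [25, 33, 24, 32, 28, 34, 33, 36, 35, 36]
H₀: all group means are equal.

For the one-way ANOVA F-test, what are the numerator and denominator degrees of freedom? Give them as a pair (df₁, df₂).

degrees of freedom = [2, 19]

k = 3 groups, N = 22 total
df = (k−1, N−k) = (3−1, 22−3) = (2, 19)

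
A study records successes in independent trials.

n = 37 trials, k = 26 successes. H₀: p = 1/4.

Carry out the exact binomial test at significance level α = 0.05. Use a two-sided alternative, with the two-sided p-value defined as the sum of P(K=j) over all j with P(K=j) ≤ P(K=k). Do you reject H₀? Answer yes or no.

reject H₀: yes

Exact binomial: n=37, k=26, p₀=1/4=0.2500
P(X=j) = C(n,j)·p₀^j·(1−p₀)^(n−j); p = Σ P(X=j) over j with P(X=j) ≤ P(X=26)
p-value (two-sided) = 0.00000
At α=0.05: p < α → reject H₀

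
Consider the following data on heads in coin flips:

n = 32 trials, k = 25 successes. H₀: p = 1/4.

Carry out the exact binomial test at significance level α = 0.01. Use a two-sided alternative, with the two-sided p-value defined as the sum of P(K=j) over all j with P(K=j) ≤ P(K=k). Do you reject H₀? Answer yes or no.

reject H₀: yes

Exact binomial: n=32, k=25, p₀=1/4=0.2500
P(X=j) = C(n,j)·p₀^j·(1−p₀)^(n−j); p = Σ P(X=j) over j with P(X=j) ≤ P(X=25)
p-value (two-sided) = 0.00000
At α=0.01: p < α → reject H₀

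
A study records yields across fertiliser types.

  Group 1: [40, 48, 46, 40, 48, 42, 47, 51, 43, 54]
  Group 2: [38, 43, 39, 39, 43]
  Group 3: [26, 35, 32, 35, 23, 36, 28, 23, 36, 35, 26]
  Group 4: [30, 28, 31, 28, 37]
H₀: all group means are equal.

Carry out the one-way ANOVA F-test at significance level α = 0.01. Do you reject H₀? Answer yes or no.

Group means [45.90, 40.40, 30.45, 30.80], grand mean 37.097
SSB = Σnᵢ(x̄ᵢ−x̄)² = 1513.082; SSW = ΣΣ(x−x̄ᵢ)² = 555.627
MSB = 1513.082/3 = 504.3608; MSW = 555.627/27 = 20.5788
F = MSB/MSW = 24.5088
df = (3, 27)
p-value (upper-tail) = 0.00000
At α=0.01: p < α → reject H₀

reject H₀: yes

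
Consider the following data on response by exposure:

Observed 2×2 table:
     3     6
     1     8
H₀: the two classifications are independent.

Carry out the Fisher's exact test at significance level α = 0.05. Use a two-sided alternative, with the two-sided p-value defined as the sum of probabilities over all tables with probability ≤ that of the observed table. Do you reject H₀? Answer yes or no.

Margins: r₁=9, r₂=9, c₁=4, c₂=14, n=18
p_obs = C(9,3)·C(9,1)/C(18,4); sum pmf over tables with pmf ≤ p_obs
p-value (two-sided) = 0.57647
At α=0.05: p ≥ α → fail to reject H₀

reject H₀: no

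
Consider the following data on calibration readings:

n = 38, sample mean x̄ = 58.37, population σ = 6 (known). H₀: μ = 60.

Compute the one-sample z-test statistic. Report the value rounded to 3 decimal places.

test statistic = -1.675

SE = σ/√n = 6/√38 = 0.9733
z = (x̄−μ₀)/SE = (58.37−60)/0.9733 = -1.6747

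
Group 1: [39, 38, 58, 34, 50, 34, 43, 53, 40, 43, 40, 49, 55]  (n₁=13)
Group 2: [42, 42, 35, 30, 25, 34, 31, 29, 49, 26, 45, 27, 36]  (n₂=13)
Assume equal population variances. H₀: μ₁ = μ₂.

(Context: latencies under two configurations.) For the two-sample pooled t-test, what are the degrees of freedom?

df = n₁ + n₂ − 2 = 13 + 13 − 2 = 24

degrees of freedom = 24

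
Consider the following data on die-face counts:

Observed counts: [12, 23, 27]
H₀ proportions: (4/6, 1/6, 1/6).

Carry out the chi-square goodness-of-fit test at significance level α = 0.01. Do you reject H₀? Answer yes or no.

reject H₀: yes

n = 62; E_i = n·p_i = [41.33, 10.33, 10.33]
χ² = (12−41.33)²/41.33 + (23−10.33)²/10.33 + (27−10.33)²/10.33 = 63.2258
df = 2
p-value (upper-tail) = 0.00000
At α=0.01: p < α → reject H₀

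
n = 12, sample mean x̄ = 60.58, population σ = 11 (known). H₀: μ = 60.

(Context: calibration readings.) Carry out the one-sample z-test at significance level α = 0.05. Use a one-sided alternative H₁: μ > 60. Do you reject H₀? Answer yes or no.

reject H₀: no

SE = σ/√n = 11/√12 = 3.1754
z = (x̄−μ₀)/SE = (60.58−60)/3.1754 = 0.1827
p-value (one-sided, H₁ greater) = 0.42754
At α=0.05: p ≥ α → fail to reject H₀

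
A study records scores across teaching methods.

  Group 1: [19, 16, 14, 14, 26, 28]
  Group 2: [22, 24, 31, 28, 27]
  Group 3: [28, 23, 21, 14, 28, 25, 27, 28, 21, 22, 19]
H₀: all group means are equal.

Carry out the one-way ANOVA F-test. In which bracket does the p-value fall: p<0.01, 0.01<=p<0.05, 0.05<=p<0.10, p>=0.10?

p-value bracket: 0.05<=p<0.10

Group means [19.50, 26.40, 23.27], grand mean 22.955
SSB = Σnᵢ(x̄ᵢ−x̄)² = 132.073; SSW = ΣΣ(x−x̄ᵢ)² = 436.882
MSB = 132.073/2 = 66.0364; MSW = 436.882/19 = 22.9938
F = MSB/MSW = 2.8719
df = (2, 19)
p-value (upper-tail) = 0.08132
→ bracket: 0.05<=p<0.10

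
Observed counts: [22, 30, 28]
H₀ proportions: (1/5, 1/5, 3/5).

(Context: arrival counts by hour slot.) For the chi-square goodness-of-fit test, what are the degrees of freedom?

degrees of freedom = 2

df = k − 1 = 3 − 1 = 2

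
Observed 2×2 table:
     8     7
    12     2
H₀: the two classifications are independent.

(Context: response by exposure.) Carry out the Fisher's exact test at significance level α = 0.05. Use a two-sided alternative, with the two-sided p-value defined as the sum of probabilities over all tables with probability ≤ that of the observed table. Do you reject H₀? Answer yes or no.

Margins: r₁=15, r₂=14, c₁=20, c₂=9, n=29
p_obs = C(15,8)·C(14,12)/C(29,20); sum pmf over tables with pmf ≤ p_obs
p-value (two-sided) = 0.10865
At α=0.05: p ≥ α → fail to reject H₀

reject H₀: no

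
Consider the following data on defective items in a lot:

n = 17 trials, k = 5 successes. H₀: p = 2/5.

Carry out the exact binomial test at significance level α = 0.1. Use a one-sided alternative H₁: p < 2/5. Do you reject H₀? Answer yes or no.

reject H₀: no

Exact binomial: n=17, k=5, p₀=2/5=0.4000
P(X≤5) from Σ C(n,i)·p₀^i·(1−p₀)^(n−i)
p-value (one-sided, H₁ less) = 0.26393
At α=0.1: p ≥ α → fail to reject H₀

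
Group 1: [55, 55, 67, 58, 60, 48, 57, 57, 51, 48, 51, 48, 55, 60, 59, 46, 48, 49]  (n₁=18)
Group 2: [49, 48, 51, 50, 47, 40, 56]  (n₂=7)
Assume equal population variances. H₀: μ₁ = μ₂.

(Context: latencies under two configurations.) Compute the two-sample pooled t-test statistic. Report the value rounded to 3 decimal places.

test statistic = 2.161

x̄₁=54.000, s₁=5.709, n₁=18
x̄₂=48.714, s₂=4.821, n₂=7
s_p² = [17·5.709² + 6·4.821²]/23 = 30.1491
SE = √(s_p²·(1/18+1/7)) = 2.4458
t = (54.000−48.714)/2.4458 = 2.1611
df = 23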